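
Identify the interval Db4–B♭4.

major sixth

The letter names run D→B, a span of 5 letter steps, so the interval is some kind of sixth.
Db to Bb is 9 semitones. A major sixth is 9, so 9 makes it major.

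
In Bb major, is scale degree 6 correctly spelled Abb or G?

G

Each scale degree takes a distinct letter name. Degree 6 of a scale on B must use the letter G.
G and Abb are enharmonically the same pitch, but only G uses the letter G, so it is the correct spelling here.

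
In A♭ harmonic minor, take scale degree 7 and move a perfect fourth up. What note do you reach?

Scale degree 7 of Ab harmonic minor is G.
A perfect fourth (5 semitones) above G lands on the letter C, giving C.

C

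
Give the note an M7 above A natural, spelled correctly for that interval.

A up a major seventh is G#, so the target letter is G.
From A, a major seventh is 11 semitones up: G#.

G#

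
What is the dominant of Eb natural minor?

Bb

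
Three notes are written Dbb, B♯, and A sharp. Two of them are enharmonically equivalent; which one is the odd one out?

In 12-tone equal temperament, enharmonic equivalents share a pitch class. Dbb is pitch class 0; B# is pitch class 0; A# is pitch class 10.
Dbb and B# share pitch class 0, while A# is pitch class 10.

A#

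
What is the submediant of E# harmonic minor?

C#

Degree 6 takes the letter 5 steps above E, which is C.
In harmonic minor, degree 6 sits 8 semitones above the tonic. E# + 8 semitones is pitch class 1, spelled on C as C#.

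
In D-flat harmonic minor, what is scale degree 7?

The Db harmonic minor scale runs Db Eb Fb Gb Ab Bbb C.
Degree 7 is C.

C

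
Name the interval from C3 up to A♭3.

minor sixth

The letter names run C→A, a span of 5 letter steps, so the interval is some kind of sixth.
C to Ab is 8 semitones. A major sixth is 9, so 8 makes it minor.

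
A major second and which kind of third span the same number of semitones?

diminished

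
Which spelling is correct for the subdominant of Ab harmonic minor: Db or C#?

Db

Each scale degree takes a distinct letter name. Degree 4 of a scale on A must use the letter D.
Db and C# are enharmonically the same pitch, but only Db uses the letter D, so it is the correct spelling here.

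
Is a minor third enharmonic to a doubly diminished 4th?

A minor third spans 3 semitones; a doubly diminished fourth spans 3.
They are enharmonically equivalent.

Yes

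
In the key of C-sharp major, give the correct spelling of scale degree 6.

A#

The C# major scale runs C# D# E# F# G# A# B#.
Degree 6 is A#.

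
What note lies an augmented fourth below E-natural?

A fourth below E lands on the letter B.
An augmented fourth spans 6 semitones, so E moves to pitch class 10. On the letter B that is Bb.

Bb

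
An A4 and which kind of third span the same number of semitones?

An augmented fourth spans 6 semitones.
A third spanning 6 semitones is doubly augmented (the major third is 4).

doubly augmented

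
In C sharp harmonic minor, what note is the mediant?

E

The C# harmonic minor scale runs C# D# E F# G# A B#.
Degree 3 is E.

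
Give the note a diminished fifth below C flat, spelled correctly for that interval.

F

C down a perfect fifth is F, so the target letter is F.
From Cb, a diminished fifth is 6 semitones down: F.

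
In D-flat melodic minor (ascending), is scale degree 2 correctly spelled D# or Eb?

Eb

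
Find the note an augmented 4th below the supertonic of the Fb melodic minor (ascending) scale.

The supertonic of Fb melodic minor (ascending) is Gb.
An augmented fourth (6 semitones) below Gb lands on the letter D, giving Dbb.

Dbb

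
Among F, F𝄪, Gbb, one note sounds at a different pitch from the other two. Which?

F##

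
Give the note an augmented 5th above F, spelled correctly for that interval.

F up a perfect fifth is C, so the target letter is C.
From F, an augmented fifth is 8 semitones up: C#.

C#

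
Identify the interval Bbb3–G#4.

doubly augmented sixth

Counting letters B–C–D–E–F–G gives a sixth.
Bbb→G# = 11 semitones, 2 wider than the major sixth (9), so doubly augmented.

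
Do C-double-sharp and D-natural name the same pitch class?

Yes

C## is pitch class 2; D is pitch class 2.
All spellings map to pitch class 2, so they are enharmonically equivalent.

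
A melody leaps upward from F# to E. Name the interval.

minor seventh

Counting letters F–G–A–B–C–D–E gives a seventh.
F#→E = 10 semitones, 1 narrower than the major seventh (11), so minor.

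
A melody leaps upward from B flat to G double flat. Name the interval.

The letter names run B→G, a span of 5 letter steps, so the interval is some kind of sixth.
Bb to Gbb is 7 semitones. A major sixth is 9, so 7 makes it diminished.

diminished sixth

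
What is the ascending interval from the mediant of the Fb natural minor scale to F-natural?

The mediant of Fb natural minor is Abb.
Abb up to F: letters A→F make it a sixth; 10 semitones makes it augmented.

augmented sixth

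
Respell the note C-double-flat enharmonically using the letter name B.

Cbb is pitch class 10. The letter B alone is pitch class 11.
To reach pitch class 10 from B requires an offset of -1 semitone, i.e. flat: Bb.

Bb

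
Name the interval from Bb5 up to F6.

Counting letters B–C–D–E–F gives a fifth.
Bb→F = 7 semitones, exactly the perfect fifth.

perfect fifth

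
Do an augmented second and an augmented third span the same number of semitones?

No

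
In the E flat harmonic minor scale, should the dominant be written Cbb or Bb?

Bb

Each scale degree takes a distinct letter name. Degree 5 of a scale on E must use the letter B.
Bb and Cbb are enharmonically the same pitch, but only Bb uses the letter B, so it is the correct spelling here.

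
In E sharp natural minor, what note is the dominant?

B#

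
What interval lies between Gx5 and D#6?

diminished fifth

The letter names run G→D, a span of 4 letter steps, so the interval is some kind of fifth.
G## to D# is 6 semitones. A perfect fifth is 7, so 6 makes it diminished.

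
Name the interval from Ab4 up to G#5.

The letter names run A→G, a span of 6 letter steps, so the interval is some kind of seventh.
Ab to G# is 12 semitones. A major seventh is 11, so 12 makes it augmented.

augmented seventh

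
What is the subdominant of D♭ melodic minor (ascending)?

Gb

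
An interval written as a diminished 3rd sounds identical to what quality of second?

major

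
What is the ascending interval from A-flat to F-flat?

minor sixth

Counting letters A–B–C–D–E–F gives a sixth.
Ab→Fb = 8 semitones, 1 narrower than the major sixth (9), so minor.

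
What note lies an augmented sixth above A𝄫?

F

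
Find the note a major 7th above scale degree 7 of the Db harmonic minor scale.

B

Scale degree 7 of Db harmonic minor is C.
A major seventh (11 semitones) above C lands on the letter B, giving B.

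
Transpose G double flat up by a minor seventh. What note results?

Fbb

A seventh above G lands on the letter F.
A minor seventh spans 10 semitones, so Gbb moves to pitch class 3. On the letter F that is Fbb.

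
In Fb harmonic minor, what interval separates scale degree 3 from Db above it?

Scale degree 3 of Fb harmonic minor is Abb.
Abb up to Db: letters A→D make it a fourth; 6 semitones makes it augmented.

augmented fourth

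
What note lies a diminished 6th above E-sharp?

C

E up a major sixth is C#, so the target letter is C.
From E#, a diminished sixth is 7 semitones up: C.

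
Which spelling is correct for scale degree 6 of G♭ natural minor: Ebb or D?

Ebb

Each scale degree takes a distinct letter name. Degree 6 of a scale on G must use the letter E.
Ebb and D are enharmonically the same pitch, but only Ebb uses the letter E, so it is the correct spelling here.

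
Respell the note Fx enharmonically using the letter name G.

G

Plain G sits at the same pitch as F##, so on the letter G the same pitch needs a natural: G.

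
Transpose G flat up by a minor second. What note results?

G up a major second is A, so the target letter is A.
From Gb, a minor second is 1 semitone up: Abb.

Abb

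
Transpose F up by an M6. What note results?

D

A sixth above F lands on the letter D.
A major sixth spans 9 semitones, so F moves to pitch class 2. On the letter D that is D.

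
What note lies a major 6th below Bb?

Db

B down a major sixth is D, so the target letter is D.
From Bb, a major sixth is 9 semitones down: Db.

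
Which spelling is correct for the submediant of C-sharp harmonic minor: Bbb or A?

A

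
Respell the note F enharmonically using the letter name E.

E#

Plain E sits 1 semitone below F, so on the letter E the same pitch needs a sharp: E#.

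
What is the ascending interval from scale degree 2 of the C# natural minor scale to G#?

perfect fourth

Scale degree 2 of C# natural minor is D#.
D# up to G#: letters D→G make it a fourth; 5 semitones makes it perfect.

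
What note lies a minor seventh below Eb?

F

A seventh below E lands on the letter F.
A minor seventh spans 10 semitones, so Eb moves to pitch class 5. On the letter F that is F.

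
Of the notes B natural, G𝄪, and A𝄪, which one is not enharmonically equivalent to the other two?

G##

In 12-tone equal temperament, enharmonic equivalents share a pitch class. B is pitch class 11; G## is pitch class 9; A## is pitch class 11.
B and A## share pitch class 11, while G## is pitch class 9.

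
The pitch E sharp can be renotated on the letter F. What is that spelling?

Plain F sits at the same pitch as E#, so on the letter F the same pitch needs a natural: F.

F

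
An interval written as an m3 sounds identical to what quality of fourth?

A minor third spans 3 semitones.
A fourth spanning 3 semitones is doubly diminished (the perfect fourth is 5).

doubly diminished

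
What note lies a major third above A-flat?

A third above A lands on the letter C.
A major third spans 4 semitones, so Ab moves to pitch class 0. On the letter C that is C.

C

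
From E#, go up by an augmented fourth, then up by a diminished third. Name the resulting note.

C#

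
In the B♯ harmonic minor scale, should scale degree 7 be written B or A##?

Each scale degree takes a distinct letter name. Degree 7 of a scale on B must use the letter A.
A## and B are enharmonically the same pitch, but only A## uses the letter A, so it is the correct spelling here.

A##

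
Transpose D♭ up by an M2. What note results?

D up a major second is E, so the target letter is E.
From Db, a major second is 2 semitones up: Eb.

Eb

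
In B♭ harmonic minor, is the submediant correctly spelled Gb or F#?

Each scale degree takes a distinct letter name. Degree 6 of a scale on B must use the letter G.
Gb and F# are enharmonically the same pitch, but only Gb uses the letter G, so it is the correct spelling here.

Gb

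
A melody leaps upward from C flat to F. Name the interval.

Counting letters C–D–E–F gives a fourth.
Cb→F = 6 semitones, 1 wider than the perfect fourth (5), so augmented.

augmented fourth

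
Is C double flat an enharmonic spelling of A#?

Cbb is pitch class 10; A# is pitch class 10.
All spellings map to pitch class 10, so they are enharmonically equivalent.

Yes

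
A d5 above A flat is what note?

A up a perfect fifth is E, so the target letter is E.
From Ab, a diminished fifth is 6 semitones up: Ebb.

Ebb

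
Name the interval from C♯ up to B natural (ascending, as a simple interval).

The letter names run C→B, a span of 6 letter steps, so the interval is some kind of seventh.
C# to B is 10 semitones. A major seventh is 11, so 10 makes it minor.

minor seventh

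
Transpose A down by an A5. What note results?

Db

A fifth below A lands on the letter D.
An augmented fifth spans 8 semitones, so A moves to pitch class 1. On the letter D that is Db.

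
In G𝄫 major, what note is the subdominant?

Degree 4 takes the letter 3 steps above G, which is C.
In major, degree 4 sits 5 semitones above the tonic. Gbb + 5 semitones is pitch class 10, spelled on C as Cbb.

Cbb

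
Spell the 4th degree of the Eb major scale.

The Eb major scale runs Eb F G Ab Bb C D.
Degree 4 is Ab.

Ab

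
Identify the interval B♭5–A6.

major seventh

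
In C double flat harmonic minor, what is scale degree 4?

Fbb

Degree 4 takes the letter 3 steps above C, which is F.
In harmonic minor, degree 4 sits 5 semitones above the tonic. Cbb + 5 semitones is pitch class 3, spelled on F as Fbb.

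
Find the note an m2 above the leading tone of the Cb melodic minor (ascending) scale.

Cb

The leading tone of Cb melodic minor (ascending) is Bb.
A minor second (1 semitone) above Bb lands on the letter C, giving Cb.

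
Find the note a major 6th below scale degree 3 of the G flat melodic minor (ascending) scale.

Dbb

Scale degree 3 of Gb melodic minor (ascending) is Bbb.
A major sixth (9 semitones) below Bbb lands on the letter D, giving Dbb.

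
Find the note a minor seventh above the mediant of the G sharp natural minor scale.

The mediant of G# natural minor is B.
A minor seventh (10 semitones) above B lands on the letter A, giving A.

A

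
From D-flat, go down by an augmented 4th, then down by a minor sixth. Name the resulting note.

Cb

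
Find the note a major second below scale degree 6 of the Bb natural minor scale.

Fb

Scale degree 6 of Bb natural minor is Gb.
A major second (2 semitones) below Gb lands on the letter F, giving Fb.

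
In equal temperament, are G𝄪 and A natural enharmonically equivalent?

G## is pitch class 9; A is pitch class 9.
All spellings map to pitch class 9, so they are enharmonically equivalent.

Yes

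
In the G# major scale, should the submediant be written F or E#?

Each scale degree takes a distinct letter name. Degree 6 of a scale on G must use the letter E.
E# and F are enharmonically the same pitch, but only E# uses the letter E, so it is the correct spelling here.

E#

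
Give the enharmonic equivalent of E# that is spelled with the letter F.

Plain F sits at the same pitch as E#, so on the letter F the same pitch needs a natural: F.

F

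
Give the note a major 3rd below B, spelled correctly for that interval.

B down a major third is G, so the target letter is G.
From B, a major third is 4 semitones down: G.

G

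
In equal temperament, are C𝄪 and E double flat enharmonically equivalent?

C## is pitch class 2; Ebb is pitch class 2.
All spellings map to pitch class 2, so they are enharmonically equivalent.

Yes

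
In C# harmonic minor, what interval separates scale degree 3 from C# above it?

major sixth

Scale degree 3 of C# harmonic minor is E.
E up to C#: letters E→C make it a sixth; 9 semitones makes it major.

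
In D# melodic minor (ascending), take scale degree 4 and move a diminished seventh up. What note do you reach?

Scale degree 4 of D# melodic minor (ascending) is G#.
A diminished seventh (9 semitones) above G# lands on the letter F, giving F.

F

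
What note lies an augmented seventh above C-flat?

C up a major seventh is B, so the target letter is B.
From Cb, an augmented seventh is 12 semitones up: B.

B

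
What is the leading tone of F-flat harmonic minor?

The Fb harmonic minor scale runs Fb Gb Abb Bbb Cb Dbb Eb.
Degree 7 is Eb.

Eb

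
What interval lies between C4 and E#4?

augmented third

Counting letters C–D–E gives a third.
C→E# = 5 semitones, 1 wider than the major third (4), so augmented.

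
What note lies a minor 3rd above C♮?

Eb

A third above C lands on the letter E.
A minor third spans 3 semitones, so C moves to pitch class 3. On the letter E that is Eb.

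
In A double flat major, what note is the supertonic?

Bbb

Degree 2 takes the letter 1 step above A, which is B.
In major, degree 2 sits 2 semitones above the tonic. Abb + 2 semitones is pitch class 9, spelled on B as Bbb.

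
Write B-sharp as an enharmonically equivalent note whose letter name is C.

Plain C sits at the same pitch as B#, so on the letter C the same pitch needs a natural: C.

C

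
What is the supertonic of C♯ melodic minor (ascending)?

Degree 2 takes the letter 1 step above C, which is D.
In melodic minor (ascending), degree 2 sits 2 semitones above the tonic. C# + 2 semitones is pitch class 3, spelled on D as D#.

D#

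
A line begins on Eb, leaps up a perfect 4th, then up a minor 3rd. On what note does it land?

Cb

A perfect fourth up from Eb is Ab (letter A, 5 semitones up).
A minor third up from Ab is Cb (letter C, 3 semitones up).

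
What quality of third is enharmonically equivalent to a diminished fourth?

major

A diminished fourth spans 4 semitones.
A third spanning 4 semitones is major (the major third is 4).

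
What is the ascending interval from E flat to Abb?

Counting letters E–F–G–A gives a fourth.
Eb→Abb = 4 semitones, 1 narrower than the perfect fourth (5), so diminished.

diminished fourth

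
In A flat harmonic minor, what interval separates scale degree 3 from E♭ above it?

Scale degree 3 of Ab harmonic minor is Cb.
Cb up to Eb: letters C→E make it a third; 4 semitones makes it major.

major third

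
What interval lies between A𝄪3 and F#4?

diminished sixth

Counting letters A–B–C–D–E–F gives a sixth.
A##→F# = 7 semitones, 2 narrower than the major sixth (9), so diminished.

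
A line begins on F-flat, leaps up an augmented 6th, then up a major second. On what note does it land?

E

An augmented sixth up from Fb is D (letter D, 10 semitones up).
A major second up from D is E (letter E, 2 semitones up).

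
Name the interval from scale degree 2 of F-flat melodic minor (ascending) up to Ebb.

Scale degree 2 of Fb melodic minor (ascending) is Gb.
Gb up to Ebb: letters G→E make it a sixth; 8 semitones makes it minor.

minor sixth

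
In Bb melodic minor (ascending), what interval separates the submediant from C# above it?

augmented fourth

The submediant of Bb melodic minor (ascending) is G.
G up to C#: letters G→C make it a fourth; 6 semitones makes it augmented.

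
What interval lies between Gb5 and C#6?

Counting letters G–A–B–C gives a fourth.
Gb→C# = 7 semitones, 2 wider than the perfect fourth (5), so doubly augmented.

doubly augmented fourth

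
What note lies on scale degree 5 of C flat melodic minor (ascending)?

The Cb melodic minor (ascending) scale runs Cb Db Ebb Fb Gb Ab Bb.
Degree 5 is Gb.

Gb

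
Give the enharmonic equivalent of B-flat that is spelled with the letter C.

Cbb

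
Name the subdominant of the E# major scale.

A#

Degree 4 takes the letter 3 steps above E, which is A.
In major, degree 4 sits 5 semitones above the tonic. E# + 5 semitones is pitch class 10, spelled on A as A#.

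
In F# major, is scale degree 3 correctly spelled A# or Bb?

A#

Each scale degree takes a distinct letter name. Degree 3 of a scale on F must use the letter A.
A# and Bb are enharmonically the same pitch, but only A# uses the letter A, so it is the correct spelling here.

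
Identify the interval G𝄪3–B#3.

minor third

The letter names run G→B, a span of 2 letter steps, so the interval is some kind of third.
G## to B# is 3 semitones. A major third is 4, so 3 makes it minor.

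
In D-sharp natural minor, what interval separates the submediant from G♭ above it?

The submediant of D# natural minor is B.
B up to Gb: letters B→G make it a sixth; 7 semitones makes it diminished.

diminished sixth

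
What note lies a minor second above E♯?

F#

E up a major second is F#, so the target letter is F.
From E#, a minor second is 1 semitone up: F#.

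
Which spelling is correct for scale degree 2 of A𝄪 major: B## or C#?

Each scale degree takes a distinct letter name. Degree 2 of a scale on A must use the letter B.
B## and C# are enharmonically the same pitch, but only B## uses the letter B, so it is the correct spelling here.

B##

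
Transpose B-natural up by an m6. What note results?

G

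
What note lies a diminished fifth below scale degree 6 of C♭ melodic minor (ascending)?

D

Scale degree 6 of Cb melodic minor (ascending) is Ab.
A diminished fifth (6 semitones) below Ab lands on the letter D, giving D.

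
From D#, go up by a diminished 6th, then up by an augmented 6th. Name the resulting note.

G#

A diminished sixth up from D# is Bb (letter B, 7 semitones up).
An augmented sixth up from Bb is G# (letter G, 10 semitones up).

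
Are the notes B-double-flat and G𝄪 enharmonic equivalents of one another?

Bbb is pitch class 9; G## is pitch class 9.
All spellings map to pitch class 9, so they are enharmonically equivalent.

Yes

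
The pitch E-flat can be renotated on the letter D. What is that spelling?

D#

Eb is pitch class 3. The letter D alone is pitch class 2.
To reach pitch class 3 from D requires an offset of +1 semitone, i.e. sharp: D#.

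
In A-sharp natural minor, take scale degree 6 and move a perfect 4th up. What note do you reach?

Scale degree 6 of A# natural minor is F#.
A perfect fourth (5 semitones) above F# lands on the letter B, giving B.

B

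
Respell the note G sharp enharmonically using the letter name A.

Plain A sits 1 semitone above G#, so on the letter A the same pitch needs a flat: Ab.

Ab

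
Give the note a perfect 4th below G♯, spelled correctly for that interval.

G down a perfect fourth is D, so the target letter is D.
From G#, a perfect fourth is 5 semitones down: D#.

D#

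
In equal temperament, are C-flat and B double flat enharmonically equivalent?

No

Cb is pitch class 11; Bbb is pitch class 9.
The pitch classes differ (11 vs. 9), so they are not enharmonic equivalents.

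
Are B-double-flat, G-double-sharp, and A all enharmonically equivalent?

Yes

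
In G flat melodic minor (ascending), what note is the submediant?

Eb

The Gb melodic minor (ascending) scale runs Gb Ab Bbb Cb Db Eb F.
Degree 6 is Eb.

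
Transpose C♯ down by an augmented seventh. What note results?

A seventh below C lands on the letter D.
An augmented seventh spans 12 semitones, so C# moves to pitch class 1. On the letter D that is Db.

Db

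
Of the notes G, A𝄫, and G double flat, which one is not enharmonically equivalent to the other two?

Gbb

In 12-tone equal temperament, enharmonic equivalents share a pitch class. G is pitch class 7; Abb is pitch class 7; Gbb is pitch class 5.
G and Abb share pitch class 7, while Gbb is pitch class 5.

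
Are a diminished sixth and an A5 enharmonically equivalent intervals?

No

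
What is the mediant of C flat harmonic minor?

Ebb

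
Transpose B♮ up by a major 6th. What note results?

G#

A sixth above B lands on the letter G.
A major sixth spans 9 semitones, so B moves to pitch class 8. On the letter G that is G#.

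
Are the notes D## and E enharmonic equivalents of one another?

Yes

D## = pitch class 4 and E = pitch class 4 — the same pitch class, so they are enharmonic equivalents.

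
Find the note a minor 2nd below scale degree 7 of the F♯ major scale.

D##

Scale degree 7 of F# major is E#.
A minor second (1 semitone) below E# lands on the letter D, giving D##.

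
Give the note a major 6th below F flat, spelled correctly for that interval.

Abb

A sixth below F lands on the letter A.
A major sixth spans 9 semitones, so Fb moves to pitch class 7. On the letter A that is Abb.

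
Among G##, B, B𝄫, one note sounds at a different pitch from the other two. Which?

In 12-tone equal temperament, enharmonic equivalents share a pitch class. G## is pitch class 9; B is pitch class 11; Bbb is pitch class 9.
G## and Bbb share pitch class 9, while B is pitch class 11.

B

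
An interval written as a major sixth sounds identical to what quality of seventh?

A major sixth spans 9 semitones.
A seventh spanning 9 semitones is diminished (the major seventh is 11).

diminished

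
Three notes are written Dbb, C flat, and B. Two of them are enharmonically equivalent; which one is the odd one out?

Dbb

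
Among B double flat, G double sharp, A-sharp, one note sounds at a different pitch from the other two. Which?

In 12-tone equal temperament, enharmonic equivalents share a pitch class. Bbb is pitch class 9; G## is pitch class 9; A# is pitch class 10.
Bbb and G## share pitch class 9, while A# is pitch class 10.

A#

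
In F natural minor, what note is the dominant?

The F natural minor scale runs F G Ab Bb C Db Eb.
Degree 5 is C.

C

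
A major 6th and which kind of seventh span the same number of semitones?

diminished

A major sixth spans 9 semitones.
A seventh spanning 9 semitones is diminished (the major seventh is 11).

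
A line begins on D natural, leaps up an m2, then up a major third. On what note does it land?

G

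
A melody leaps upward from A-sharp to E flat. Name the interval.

Counting letters A–B–C–D–E gives a fifth.
A#→Eb = 5 semitones, 2 narrower than the perfect fifth (7), so doubly diminished.

doubly diminished fifth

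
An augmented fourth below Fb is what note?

Cbb

F down a perfect fourth is C, so the target letter is C.
From Fb, an augmented fourth is 6 semitones down: Cbb.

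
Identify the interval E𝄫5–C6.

The letter names run E→C, a span of 5 letter steps, so the interval is some kind of sixth.
Ebb to C is 10 semitones. A major sixth is 9, so 10 makes it augmented.

augmented sixth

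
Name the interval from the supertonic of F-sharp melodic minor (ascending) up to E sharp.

The supertonic of F# melodic minor (ascending) is G#.
G# up to E#: letters G→E make it a sixth; 9 semitones makes it major.

major sixth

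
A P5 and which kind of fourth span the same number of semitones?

doubly augmented

A perfect fifth spans 7 semitones.
A fourth spanning 7 semitones is doubly augmented (the perfect fourth is 5).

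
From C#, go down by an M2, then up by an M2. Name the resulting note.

C#

A major second down from C# is B (letter B, 2 semitones down).
A major second up from B is C# (letter C, 2 semitones up).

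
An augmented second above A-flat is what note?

A up a major second is B, so the target letter is B.
From Ab, an augmented second is 3 semitones up: B.

B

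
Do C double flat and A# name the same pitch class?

Yes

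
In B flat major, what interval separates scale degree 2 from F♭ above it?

diminished fourth

Scale degree 2 of Bb major is C.
C up to Fb: letters C→F make it a fourth; 4 semitones makes it diminished.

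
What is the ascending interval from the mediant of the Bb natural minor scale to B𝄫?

minor sixth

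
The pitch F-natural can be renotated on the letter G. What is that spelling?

Gbb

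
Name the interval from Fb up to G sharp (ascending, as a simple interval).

Counting letters F–G gives a second.
Fb→G# = 4 semitones, 2 wider than the major second (2), so doubly augmented.

doubly augmented second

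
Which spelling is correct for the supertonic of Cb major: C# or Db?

Db

Each scale degree takes a distinct letter name. Degree 2 of a scale on C must use the letter D.
Db and C# are enharmonically the same pitch, but only Db uses the letter D, so it is the correct spelling here.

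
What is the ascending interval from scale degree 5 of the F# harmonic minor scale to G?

diminished fifth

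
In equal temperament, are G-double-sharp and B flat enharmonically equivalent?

Two spellings are enharmonically equivalent only if they share a pitch class.
Here G## → 9, Bb → 10; 9 ≠ 10, so they are not.

No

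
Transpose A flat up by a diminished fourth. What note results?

A fourth above A lands on the letter D.
A diminished fourth spans 4 semitones, so Ab moves to pitch class 0. On the letter D that is Dbb.

Dbb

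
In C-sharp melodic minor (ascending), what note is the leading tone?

B#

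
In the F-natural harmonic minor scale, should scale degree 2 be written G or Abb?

G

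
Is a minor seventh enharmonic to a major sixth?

A minor seventh spans 10 semitones; a major sixth spans 9.
The spans differ, so they are not enharmonic equivalents.

No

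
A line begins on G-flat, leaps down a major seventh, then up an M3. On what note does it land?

Cb

A major seventh down from Gb is Abb (letter A, 11 semitones down).
A major third up from Abb is Cb (letter C, 4 semitones up).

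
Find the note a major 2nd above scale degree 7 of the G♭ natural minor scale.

Scale degree 7 of Gb natural minor is Fb.
A major second (2 semitones) above Fb lands on the letter G, giving Gb.

Gb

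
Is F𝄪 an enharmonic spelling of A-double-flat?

Yes

F## is pitch class 7; Abb is pitch class 7.
All spellings map to pitch class 7, so they are enharmonically equivalent.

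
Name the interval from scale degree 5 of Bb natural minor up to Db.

Scale degree 5 of Bb natural minor is F.
F up to Db: letters F→D make it a sixth; 8 semitones makes it minor.

minor sixth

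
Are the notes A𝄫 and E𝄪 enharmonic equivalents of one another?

Two spellings are enharmonically equivalent only if they share a pitch class.
Here Abb → 7, E## → 6; 6 ≠ 7, so they are not.

No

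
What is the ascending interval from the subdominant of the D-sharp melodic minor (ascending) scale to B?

minor third

The subdominant of D# melodic minor (ascending) is G#.
G# up to B: letters G→B make it a third; 3 semitones makes it minor.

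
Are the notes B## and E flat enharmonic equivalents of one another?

No

B## is pitch class 1; Eb is pitch class 3.
The pitch classes differ (1 vs. 3), so they are not enharmonic equivalents.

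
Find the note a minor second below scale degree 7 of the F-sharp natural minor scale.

D#

Scale degree 7 of F# natural minor is E.
A minor second (1 semitone) below E lands on the letter D, giving D#.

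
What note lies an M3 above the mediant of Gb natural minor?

Db

The mediant of Gb natural minor is Bbb.
A major third (4 semitones) above Bbb lands on the letter D, giving Db.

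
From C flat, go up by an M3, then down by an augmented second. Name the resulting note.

A major third up from Cb is Eb (letter E, 4 semitones up).
An augmented second down from Eb is Dbb (letter D, 3 semitones down).

Dbb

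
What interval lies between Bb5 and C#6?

Counting letters B–C gives a second.
Bb→C# = 3 semitones, 1 wider than the major second (2), so augmented.

augmented second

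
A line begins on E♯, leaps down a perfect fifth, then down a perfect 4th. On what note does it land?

E#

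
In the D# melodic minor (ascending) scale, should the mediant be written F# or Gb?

F#

Each scale degree takes a distinct letter name. Degree 3 of a scale on D must use the letter F.
F# and Gb are enharmonically the same pitch, but only F# uses the letter F, so it is the correct spelling here.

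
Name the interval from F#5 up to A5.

minor third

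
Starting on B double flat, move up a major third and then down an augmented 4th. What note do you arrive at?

Abb

A major third up from Bbb is Db (letter D, 4 semitones up).
An augmented fourth down from Db is Abb (letter A, 6 semitones down).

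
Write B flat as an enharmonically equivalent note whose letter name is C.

Cbb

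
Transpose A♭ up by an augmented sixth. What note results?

A up a major sixth is F#, so the target letter is F.
From Ab, an augmented sixth is 10 semitones up: F#.

F#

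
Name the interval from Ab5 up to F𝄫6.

diminished sixth

Counting letters A–B–C–D–E–F gives a sixth.
Ab→Fbb = 7 semitones, 2 narrower than the major sixth (9), so diminished.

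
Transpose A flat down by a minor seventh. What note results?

A down a major seventh is Bb, so the target letter is B.
From Ab, a minor seventh is 10 semitones down: Bb.

Bb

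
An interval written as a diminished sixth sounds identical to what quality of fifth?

perfect

A diminished sixth spans 7 semitones.
A fifth spanning 7 semitones is perfect (the perfect fifth is 7).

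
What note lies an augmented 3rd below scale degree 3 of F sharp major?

Scale degree 3 of F# major is A#.
An augmented third (5 semitones) below A# lands on the letter F, giving F.

F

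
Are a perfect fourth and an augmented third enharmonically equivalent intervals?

A perfect fourth spans 5 semitones; an augmented third spans 5.
They are enharmonically equivalent.

Yes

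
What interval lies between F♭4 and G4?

augmented second

The letter names run F→G, a span of 1 letter step, so the interval is some kind of second.
Fb to G is 3 semitones. A major second is 2, so 3 makes it augmented.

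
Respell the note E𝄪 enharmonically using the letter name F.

E## is pitch class 6. The letter F alone is pitch class 5.
To reach pitch class 6 from F requires an offset of +1 semitone, i.e. sharp: F#.

F#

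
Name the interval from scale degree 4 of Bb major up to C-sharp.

Scale degree 4 of Bb major is Eb.
Eb up to C#: letters E→C make it a sixth; 10 semitones makes it augmented.

augmented sixth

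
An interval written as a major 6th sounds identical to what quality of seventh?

diminished

A major sixth spans 9 semitones.
A seventh spanning 9 semitones is diminished (the major seventh is 11).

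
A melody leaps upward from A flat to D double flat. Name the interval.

Counting letters A–B–C–D gives a fourth.
Ab→Dbb = 4 semitones, 1 narrower than the perfect fourth (5), so diminished.

diminished fourth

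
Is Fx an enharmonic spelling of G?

Yes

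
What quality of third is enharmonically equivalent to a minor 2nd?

A minor second spans 1 semitone.
A third spanning 1 semitone is doubly diminished (the major third is 4).

doubly diminished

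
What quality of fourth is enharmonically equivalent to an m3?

doubly diminished

A minor third spans 3 semitones.
A fourth spanning 3 semitones is doubly diminished (the perfect fourth is 5).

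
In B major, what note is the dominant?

F#

The B major scale runs B C# D# E F# G# A#.
Degree 5 is F#.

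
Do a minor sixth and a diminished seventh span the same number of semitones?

No

A minor sixth spans 8 semitones; a diminished seventh spans 9.
The spans differ, so they are not enharmonic equivalents.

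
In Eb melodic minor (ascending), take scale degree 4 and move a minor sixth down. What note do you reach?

Scale degree 4 of Eb melodic minor (ascending) is Ab.
A minor sixth (8 semitones) below Ab lands on the letter C, giving C.

C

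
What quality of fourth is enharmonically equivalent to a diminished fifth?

augmented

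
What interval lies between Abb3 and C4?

augmented third

Counting letters A–B–C gives a third.
Abb→C = 5 semitones, 1 wider than the major third (4), so augmented.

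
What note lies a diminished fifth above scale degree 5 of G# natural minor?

A

Scale degree 5 of G# natural minor is D#.
A diminished fifth (6 semitones) above D# lands on the letter A, giving A.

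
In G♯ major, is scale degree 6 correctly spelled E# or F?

Each scale degree takes a distinct letter name. Degree 6 of a scale on G must use the letter E.
E# and F are enharmonically the same pitch, but only E# uses the letter E, so it is the correct spelling here.

E#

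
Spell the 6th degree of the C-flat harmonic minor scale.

Degree 6 takes the letter 5 steps above C, which is A.
In harmonic minor, degree 6 sits 8 semitones above the tonic. Cb + 8 semitones is pitch class 7, spelled on A as Abb.

Abb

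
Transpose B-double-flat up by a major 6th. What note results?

Gb

B up a major sixth is G#, so the target letter is G.
From Bbb, a major sixth is 9 semitones up: Gb.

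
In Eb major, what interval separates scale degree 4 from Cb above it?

minor third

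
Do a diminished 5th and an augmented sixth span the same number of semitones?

No

A diminished fifth spans 6 semitones; an augmented sixth spans 10.
The spans differ, so they are not enharmonic equivalents.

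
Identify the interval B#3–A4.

Counting letters B–C–D–E–F–G–A gives a seventh.
B#→A = 9 semitones, 2 narrower than the major seventh (11), so diminished.

diminished seventh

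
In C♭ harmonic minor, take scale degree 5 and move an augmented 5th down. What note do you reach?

Cbb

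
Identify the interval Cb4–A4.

The letter names run C→A, a span of 5 letter steps, so the interval is some kind of sixth.
Cb to A is 10 semitones. A major sixth is 9, so 10 makes it augmented.

augmented sixth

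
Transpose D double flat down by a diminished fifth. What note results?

Gb

A fifth below D lands on the letter G.
A diminished fifth spans 6 semitones, so Dbb moves to pitch class 6. On the letter G that is Gb.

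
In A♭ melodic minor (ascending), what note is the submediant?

F

The Ab melodic minor (ascending) scale runs Ab Bb Cb Db Eb F G.
Degree 6 is F.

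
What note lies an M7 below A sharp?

A down a major seventh is Bb, so the target letter is B.
From A#, a major seventh is 11 semitones down: B.

B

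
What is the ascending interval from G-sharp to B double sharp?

The letter names run G→B, a span of 2 letter steps, so the interval is some kind of third.
G# to B## is 5 semitones. A major third is 4, so 5 makes it augmented.

augmented third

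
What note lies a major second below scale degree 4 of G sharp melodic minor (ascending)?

B

Scale degree 4 of G# melodic minor (ascending) is C#.
A major second (2 semitones) below C# lands on the letter B, giving B.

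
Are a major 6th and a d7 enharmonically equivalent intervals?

A major sixth spans 9 semitones; a diminished seventh spans 9.
They are enharmonically equivalent.

Yes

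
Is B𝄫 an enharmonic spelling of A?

Yes

Bbb is pitch class 9; A is pitch class 9.
All spellings map to pitch class 9, so they are enharmonically equivalent.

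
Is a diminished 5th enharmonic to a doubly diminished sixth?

A diminished fifth spans 6 semitones; a doubly diminished sixth spans 6.
They are enharmonically equivalent.

Yes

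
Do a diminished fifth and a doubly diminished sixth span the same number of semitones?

Yes

A diminished fifth spans 6 semitones; a doubly diminished sixth spans 6.
They are enharmonically equivalent.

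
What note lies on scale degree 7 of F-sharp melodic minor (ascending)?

The F# melodic minor (ascending) scale runs F# G# A B C# D# E#.
Degree 7 is E#.

E#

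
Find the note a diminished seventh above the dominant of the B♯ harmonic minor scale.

The dominant of B# harmonic minor is F##.
A diminished seventh (9 semitones) above F## lands on the letter E, giving E.

E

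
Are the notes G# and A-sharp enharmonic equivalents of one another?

G# is pitch class 8; A# is pitch class 10.
The pitch classes differ (8 vs. 10), so they are not enharmonic equivalents.

No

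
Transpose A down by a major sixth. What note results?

C

A sixth below A lands on the letter C.
A major sixth spans 9 semitones, so A moves to pitch class 0. On the letter C that is C.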